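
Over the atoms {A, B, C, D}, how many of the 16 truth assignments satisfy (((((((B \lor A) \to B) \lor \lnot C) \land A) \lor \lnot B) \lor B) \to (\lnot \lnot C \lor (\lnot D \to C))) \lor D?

Initial set: {((((((((B \lor A) \to B) \lor \lnot C) \land A) \lor \lnot B) \lor B) \to (\lnot \lnot C \lor (\lnot D \to C))) \lor D)}.
((((((((B \lor A) \to B) \lor \lnot C) \land A) \lor \lnot B) \lor B) \to (\lnot \lnot C \lor (\lnot D \to C))) \lor D): β-rule — branch into (((((((B \lor A) \to B) \lor \lnot C) \land A) \lor \lnot B) \lor B) \to (\lnot \lnot C \lor (\lnot D \to C)))  //  D.
  branch 1 (add (((((((B \lor A) \to B) \lor \lnot C) \land A) \lor \lnot B) \lor B) \to (\lnot \lnot C \lor (\lnot D \to C)))):
    (((((((B \lor A) \to B) \lor \lnot C) \land A) \lor \lnot B) \lor B) \to (\lnot \lnot C \lor (\lnot D \to C))): β-rule — branch into \lnot ((((((B \lor A) \to B) \lor \lnot C) \land A) \lor \lnot B) \lor B)  //  (\lnot \lnot C \lor (\lnot D \to C)).
      branch 1.1 (add \lnot ((((((B \lor A) \to B) \lor \lnot C) \land A) \lor \lnot B) \lor B)):
        \lnot ((((((B \lor A) \to B) \lor \lnot C) \land A) \lor \lnot B) \lor B): α-rule — add \lnot (((((B \lor A) \to B) \lor \lnot C) \land A) \lor \lnot B), \lnot B.
        \lnot (((((B \lor A) \to B) \lor \lnot C) \land A) \lor \lnot B): α-rule — add \lnot ((((B \lor A) \to B) \lor \lnot C) \land A), \lnot \lnot B.
        × closes — contains both B and \lnot B.
      branch 1.2 (add (\lnot \lnot C \lor (\lnot D \to C))):
        (\lnot \lnot C \lor (\lnot D \to C)): β-rule — branch into \lnot \lnot C  //  (\lnot D \to C).
          branch 1.2.1 (add \lnot \lnot C):
            \lnot \lnot C: drop double negation, giving C.
            ○ open, literals {C=1}.
          branch 1.2.2 (add (\lnot D \to C)):
            (\lnot D \to C): β-rule — branch into \lnot \lnot D  //  C.
              branch 1.2.2.1 (add \lnot \lnot D):
                ○ open, literals {D=1}.
              branch 1.2.2.2 (add C):
                ○ open, literals {C=1}.
  branch 2 (add D):
    ○ open, literals {D=1}.
1 branch closed, 4 open.
Each open branch fixes some atoms; the unmentioned ones are free. Counting distinct full assignments: branch {C=1} (A, B, D) contributes 8 new; branch {D=1} (A, B, C) contributes 4 new; branch {C=1} (A, B, D) contributes 0 new; branch {D=1} (A, B, C) contributes 0 new. Total: 12.

12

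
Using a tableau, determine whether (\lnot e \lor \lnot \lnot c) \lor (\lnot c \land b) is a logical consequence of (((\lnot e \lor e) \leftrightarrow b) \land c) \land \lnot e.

Yes

Initial set: {((((\lnot e \lor e) \leftrightarrow b) \land c) \land \lnot e); \lnot ((\lnot e \lor \lnot \lnot c) \lor (\lnot c \land b))}.
((((\lnot e \lor e) \leftrightarrow b) \land c) \land \lnot e): α-rule — add (((\lnot e \lor e) \leftrightarrow b) \land c), \lnot e.
\lnot ((\lnot e \lor \lnot \lnot c) \lor (\lnot c \land b)): α-rule — add \lnot (\lnot e \lor \lnot \lnot c), \lnot (\lnot c \land b).
(((\lnot e \lor e) \leftrightarrow b) \land c): α-rule — add ((\lnot e \lor e) \leftrightarrow b), c.
\lnot (\lnot e \lor \lnot \lnot c): α-rule — add \lnot \lnot e, \lnot \lnot \lnot c.
× closes — contains both e and \lnot e.
All 1 branch closes.
Every branch closed, so the premises entail the conclusion.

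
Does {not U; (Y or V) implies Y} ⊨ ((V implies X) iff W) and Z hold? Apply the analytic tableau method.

No

Initial set: {not U; ((Y or V) implies Y); not (((V implies X) iff W) and Z)}.
((Y or V) implies Y): β-rule — branch into not (Y or V)  //  Y.
  branch 1 (add not (Y or V)):
    not (Y or V): α-rule — add not Y, not V.
    not (((V implies X) iff W) and Z): β-rule — branch into not ((V implies X) iff W)  //  not Z.
      branch 1.1 (add not ((V implies X) iff W)):
        not ((V implies X) iff W): β-rule — branch into (V implies X), not W  //  not (V implies X), W.
          branch 1.1.1 (add (V implies X), not W):
            (V implies X): β-rule — branch into not V  //  X.
              branch 1.1.1.1 (add not V):
                ○ open, literals {U=false, V=false, W=false, Y=false}.
              branch 1.1.1.2 (add X):
                ○ open, literals {U=false, V=false, W=false, X=true, Y=false}.
          branch 1.1.2 (add not (V implies X), W):
            not (V implies X): α-rule — add V, not X.
            × closes — contains both V and not V.
      branch 1.2 (add not Z):
        ○ open, literals {U=false, V=false, Y=false, Z=false}.
  branch 2 (add Y):
    not (((V implies X) iff W) and Z): β-rule — branch into not ((V implies X) iff W)  //  not Z.
      branch 2.1 (add not ((V implies X) iff W)):
        not ((V implies X) iff W): β-rule — branch into (V implies X), not W  //  not (V implies X), W.
          branch 2.1.1 (add (V implies X), not W):
            (V implies X): β-rule — branch into not V  //  X.
              branch 2.1.1.1 (add not V):
                ○ open, literals {U=false, V=false, W=false, Y=true}.
              branch 2.1.1.2 (add X):
                ○ open, literals {U=false, W=false, X=true, Y=true}.
          branch 2.1.2 (add not (V implies X), W):
            not (V implies X): α-rule — add V, not X.
            ○ open, literals {U=false, V=true, W=true, X=false, Y=true}.
      branch 2.2 (add not Z):
        ○ open, literals {U=false, Y=true, Z=false}.
1 branch closed, 7 open.
An open branch gives a countermodel: U=false, V=false, W=false, Y=false (unmentioned atoms arbitrary); the premises hold there but the conclusion fails.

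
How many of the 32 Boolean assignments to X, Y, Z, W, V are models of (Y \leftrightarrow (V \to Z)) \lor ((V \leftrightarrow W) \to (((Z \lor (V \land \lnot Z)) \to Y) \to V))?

Initial set: {((Y \leftrightarrow (V \to Z)) \lor ((V \leftrightarrow W) \to (((Z \lor (V \land \lnot Z)) \to Y) \to V)))}.
((Y \leftrightarrow (V \to Z)) \lor ((V \leftrightarrow W) \to (((Z \lor (V \land \lnot Z)) \to Y) \to V))): β-rule — branch into (Y \leftrightarrow (V \to Z))  //  ((V \leftrightarrow W) \to (((Z \lor (V \land \lnot Z)) \to Y) \to V)).
  branch 1 (add (Y \leftrightarrow (V \to Z))):
    (Y \leftrightarrow (V \to Z)): β-rule — branch into Y, (V \to Z)  //  \lnot Y, \lnot (V \to Z).
      branch 1.1 (add Y, (V \to Z)):
        (V \to Z): β-rule — branch into \lnot V  //  Z.
          branch 1.1.1 (add \lnot V):
            ○ open, literals {V=false, Y=true}.
          branch 1.1.2 (add Z):
            ○ open, literals {Y=true, Z=true}.
      branch 1.2 (add \lnot Y, \lnot (V \to Z)):
        \lnot (V \to Z): α-rule — add V, \lnot Z.
        ○ open, literals {V=true, Y=false, Z=false}.
  branch 2 (add ((V \leftrightarrow W) \to (((Z \lor (V \land \lnot Z)) \to Y) \to V))):
    ((V \leftrightarrow W) \to (((Z \lor (V \land \lnot Z)) \to Y) \to V)): β-rule — branch into \lnot (V \leftrightarrow W)  //  (((Z \lor (V \land \lnot Z)) \to Y) \to V).
      branch 2.1 (add \lnot (V \leftrightarrow W)):
        \lnot (V \leftrightarrow W): β-rule — branch into V, \lnot W  //  \lnot V, W.
          branch 2.1.1 (add V, \lnot W):
            ○ open, literals {V=true, W=false}.
          branch 2.1.2 (add \lnot V, W):
            ○ open, literals {V=false, W=true}.
      branch 2.2 (add (((Z \lor (V \land \lnot Z)) \to Y) \to V)):
        (((Z \lor (V \land \lnot Z)) \to Y) \to V): β-rule — branch into \lnot ((Z \lor (V \land \lnot Z)) \to Y)  //  V.
          branch 2.2.1 (add \lnot ((Z \lor (V \land \lnot Z)) \to Y)):
            \lnot ((Z \lor (V \land \lnot Z)) \to Y): α-rule — add (Z \lor (V \land \lnot Z)), \lnot Y.
            (Z \lor (V \land \lnot Z)): β-rule — branch into Z  //  (V \land \lnot Z).
              branch 2.2.1.1 (add Z):
                ○ open, literals {Y=false, Z=true}.
              branch 2.2.1.2 (add (V \land \lnot Z)):
                (V \land \lnot Z): α-rule — add V, \lnot Z.
                ○ open, literals {V=true, Y=false, Z=false}.
          branch 2.2.2 (add V):
            ○ open, literals {V=true}.
0 branches closed, 8 open.
Each open branch fixes some atoms; the unmentioned ones are free. Counting distinct full assignments: branch {V=false, Y=true} (X, Z, W) contributes 8 new; branch {Y=true, Z=true} (X, W, V) contributes 4 new; branch {V=true, Y=false, Z=false} (X, W) contributes 4 new; branch {V=true, W=false} (X, Y, Z) contributes 4 new; branch {V=false, W=true} (X, Y, Z) contributes 4 new; branch {Y=false, Z=true} (X, W, V) contributes 4 new; branch {V=true, Y=false, Z=false} (X, W) contributes 0 new; branch {V=true} (X, Y, Z, W) contributes 2 new. Total: 30.

30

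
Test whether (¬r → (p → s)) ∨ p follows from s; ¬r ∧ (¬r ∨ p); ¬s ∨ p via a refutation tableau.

Initial set: {s; (¬r ∧ (¬r ∨ p)); (¬s ∨ p); ¬((¬r → (p → s)) ∨ p)}.
(¬r ∧ (¬r ∨ p)): α-rule — add ¬r, (¬r ∨ p).
¬((¬r → (p → s)) ∨ p): α-rule — add ¬(¬r → (p → s)), ¬p.
¬(¬r → (p → s)): α-rule — add ¬r, ¬(p → s).
¬(p → s): α-rule — add p, ¬s.
× closes — contains both p and ¬p.
All 1 branch closes.
Every branch closed, so the premises entail the conclusion.

Yes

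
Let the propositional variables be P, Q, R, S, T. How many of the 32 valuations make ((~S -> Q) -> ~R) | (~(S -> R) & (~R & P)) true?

20

Initial set: {(((~S -> Q) -> ~R) | (~(S -> R) & (~R & P)))}.
(((~S -> Q) -> ~R) | (~(S -> R) & (~R & P))): β-rule — branch into ((~S -> Q) -> ~R)  //  (~(S -> R) & (~R & P)).
  branch 1 (add ((~S -> Q) -> ~R)):
    ((~S -> Q) -> ~R): β-rule — branch into ~(~S -> Q)  //  ~R.
      branch 1.1 (add ~(~S -> Q)):
        ~(~S -> Q): α-rule — add ~S, ~Q.
        ○ open, literals {Q=0, S=0}.
      branch 1.2 (add ~R):
        ○ open, literals {R=0}.
  branch 2 (add (~(S -> R) & (~R & P))):
    (~(S -> R) & (~R & P)): α-rule — add ~(S -> R), (~R & P).
    ~(S -> R): α-rule — add S, ~R.
    (~R & P): α-rule — add ~R, P.
    ○ open, literals {P=1, R=0, S=1}.
0 branches closed, 3 open.
Each open branch fixes some atoms; the unmentioned ones are free. Counting distinct full assignments: branch {Q=0, S=0} (P, R, T) contributes 8 new; branch {R=0} (P, Q, S, T) contributes 12 new; branch {P=1, R=0, S=1} (Q, T) contributes 0 new. Total: 20.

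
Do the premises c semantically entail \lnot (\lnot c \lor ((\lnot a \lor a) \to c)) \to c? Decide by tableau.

Initial set: {T c; F (\lnot (\lnot c \lor ((\lnot a \lor a) \to c)) \to c)}.
F (\lnot (\lnot c \lor ((\lnot a \lor a) \to c)) \to c): α-rule — add T \lnot (\lnot c \lor ((\lnot a \lor a) \to c)), F c.
× closes — contains both c and \lnot c.
All 1 branch closes.
Every branch closed, so the premises entail the conclusion.

Yes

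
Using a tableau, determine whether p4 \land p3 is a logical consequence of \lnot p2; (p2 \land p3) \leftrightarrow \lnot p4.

Initial set: {\lnot p2; ((p2 \land p3) \leftrightarrow \lnot p4); \lnot (p4 \land p3)}.
((p2 \land p3) \leftrightarrow \lnot p4): β-rule — branch into (p2 \land p3), \lnot p4  //  \lnot (p2 \land p3), \lnot \lnot p4.
  branch 1 (add (p2 \land p3), \lnot p4):
    (p2 \land p3): α-rule — add p2, p3.
    × closes — contains both p2 and \lnot p2.
  branch 2 (add \lnot (p2 \land p3), \lnot \lnot p4):
    \lnot (p4 \land p3): β-rule — branch into \lnot p4  //  \lnot p3.
      branch 2.1 (add \lnot p4):
        × closes — contains both p4 and \lnot p4.
      branch 2.2 (add \lnot p3):
        \lnot (p2 \land p3): β-rule — branch into \lnot p2  //  \lnot p3.
          branch 2.2.1 (add \lnot p2):
            ○ open, literals {p2=F, p3=F, p4=T}.
          branch 2.2.2 (add \lnot p3):
            ○ open, literals {p2=F, p3=F, p4=T}.
2 branches closed, 2 open.
An open branch gives a countermodel: p2=F, p3=F, p4=T (unmentioned atoms arbitrary); the premises hold there but the conclusion fails.

No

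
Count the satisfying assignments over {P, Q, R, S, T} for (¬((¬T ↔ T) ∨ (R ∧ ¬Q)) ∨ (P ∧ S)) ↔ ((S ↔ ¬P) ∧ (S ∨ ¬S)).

Initial set: {((¬((¬T ↔ T) ∨ (R ∧ ¬Q)) ∨ (P ∧ S)) ↔ ((S ↔ ¬P) ∧ (S ∨ ¬S)))}.
((¬((¬T ↔ T) ∨ (R ∧ ¬Q)) ∨ (P ∧ S)) ↔ ((S ↔ ¬P) ∧ (S ∨ ¬S))): β-rule — branch into (¬((¬T ↔ T) ∨ (R ∧ ¬Q)) ∨ (P ∧ S)), ((S ↔ ¬P) ∧ (S ∨ ¬S))  //  ¬(¬((¬T ↔ T) ∨ (R ∧ ¬Q)) ∨ (P ∧ S)), ¬((S ↔ ¬P) ∧ (S ∨ ¬S)).
  branch 1 (add (¬((¬T ↔ T) ∨ (R ∧ ¬Q)) ∨ (P ∧ S)), ((S ↔ ¬P) ∧ (S ∨ ¬S))):
    ((S ↔ ¬P) ∧ (S ∨ ¬S)): α-rule — add (S ↔ ¬P), (S ∨ ¬S).
    (¬((¬T ↔ T) ∨ (R ∧ ¬Q)) ∨ (P ∧ S)): β-rule — branch into ¬((¬T ↔ T) ∨ (R ∧ ¬Q))  //  (P ∧ S).
      branch 1.1 (add ¬((¬T ↔ T) ∨ (R ∧ ¬Q))):
        ¬((¬T ↔ T) ∨ (R ∧ ¬Q)): α-rule — add ¬(¬T ↔ T), ¬(R ∧ ¬Q).
        (S ↔ ¬P): β-rule — branch into S, ¬P  //  ¬S, ¬¬P.
          branch 1.1.1 (add S, ¬P):
            (S ∨ ¬S): β-rule — branch into S  //  ¬S.
              branch 1.1.1.1 (add S):
                ¬(¬T ↔ T): β-rule — branch into ¬T, ¬T  //  ¬¬T, T.
                  branch 1.1.1.1.1 (add ¬T, ¬T):
                    ¬(R ∧ ¬Q): β-rule — branch into ¬R  //  ¬¬Q.
                      branch 1.1.1.1.1.1 (add ¬R):
                        ○ open, literals {P=F, R=F, S=T, T=F}.
                      branch 1.1.1.1.1.2 (add ¬¬Q):
                        ○ open, literals {P=F, Q=T, S=T, T=F}.
                  branch 1.1.1.1.2 (add ¬¬T, T):
                    ¬(R ∧ ¬Q): β-rule — branch into ¬R  //  ¬¬Q.
                      branch 1.1.1.1.2.1 (add ¬R):
                        ○ open, literals {P=F, R=F, S=T, T=T}.
                      branch 1.1.1.1.2.2 (add ¬¬Q):
                        ○ open, literals {P=F, Q=T, S=T, T=T}.
              branch 1.1.1.2 (add ¬S):
                × closes — contains both S and ¬S.
          branch 1.1.2 (add ¬S, ¬¬P):
            (S ∨ ¬S): β-rule — branch into S  //  ¬S.
              branch 1.1.2.1 (add S):
                × closes — contains both S and ¬S.
              branch 1.1.2.2 (add ¬S):
                ¬(¬T ↔ T): β-rule — branch into ¬T, ¬T  //  ¬¬T, T.
                  branch 1.1.2.2.1 (add ¬T, ¬T):
                    ¬(R ∧ ¬Q): β-rule — branch into ¬R  //  ¬¬Q.
                      branch 1.1.2.2.1.1 (add ¬R):
                        ○ open, literals {P=T, R=F, S=F, T=F}.
                      branch 1.1.2.2.1.2 (add ¬¬Q):
                        ○ open, literals {P=T, Q=T, S=F, T=F}.
                  branch 1.1.2.2.2 (add ¬¬T, T):
                    ¬(R ∧ ¬Q): β-rule — branch into ¬R  //  ¬¬Q.
                      branch 1.1.2.2.2.1 (add ¬R):
                        ○ open, literals {P=T, R=F, S=F, T=T}.
                      branch 1.1.2.2.2.2 (add ¬¬Q):
                        ○ open, literals {P=T, Q=T, S=F, T=T}.
      branch 1.2 (add (P ∧ S)):
        (P ∧ S): α-rule — add P, S.
        (S ↔ ¬P): β-rule — branch into S, ¬P  //  ¬S, ¬¬P.
          branch 1.2.1 (add S, ¬P):
            × closes — contains both P and ¬P.
          branch 1.2.2 (add ¬S, ¬¬P):
            × closes — contains both S and ¬S.
  branch 2 (add ¬(¬((¬T ↔ T) ∨ (R ∧ ¬Q)) ∨ (P ∧ S)), ¬((S ↔ ¬P) ∧ (S ∨ ¬S))):
    ¬(¬((¬T ↔ T) ∨ (R ∧ ¬Q)) ∨ (P ∧ S)): α-rule — add ¬¬((¬T ↔ T) ∨ (R ∧ ¬Q)), ¬(P ∧ S).
    ¬((S ↔ ¬P) ∧ (S ∨ ¬S)): β-rule — branch into ¬(S ↔ ¬P)  //  ¬(S ∨ ¬S).
      branch 2.1 (add ¬(S ↔ ¬P)):
        ¬¬((¬T ↔ T) ∨ (R ∧ ¬Q)): β-rule — branch into (¬T ↔ T)  //  (R ∧ ¬Q).
          branch 2.1.1 (add (¬T ↔ T)):
            ¬(P ∧ S): β-rule — branch into ¬P  //  ¬S.
              branch 2.1.1.1 (add ¬P):
                ¬(S ↔ ¬P): β-rule — branch into S, ¬¬P  //  ¬S, ¬P.
                  branch 2.1.1.1.1 (add S, ¬¬P):
                    × closes — contains both P and ¬P.
                  branch 2.1.1.1.2 (add ¬S, ¬P):
                    (¬T ↔ T): β-rule — branch into ¬T, T  //  ¬¬T, ¬T.
                      branch 2.1.1.1.2.1 (add ¬T, T):
                        × closes — contains both T and ¬T.
                      branch 2.1.1.1.2.2 (add ¬¬T, ¬T):
                        × closes — contains both T and ¬T.
              branch 2.1.1.2 (add ¬S):
                ¬(S ↔ ¬P): β-rule — branch into S, ¬¬P  //  ¬S, ¬P.
                  branch 2.1.1.2.1 (add S, ¬¬P):
                    × closes — contains both S and ¬S.
                  branch 2.1.1.2.2 (add ¬S, ¬P):
                    (¬T ↔ T): β-rule — branch into ¬T, T  //  ¬¬T, ¬T.
                      branch 2.1.1.2.2.1 (add ¬T, T):
                        × closes — contains both T and ¬T.
                      branch 2.1.1.2.2.2 (add ¬¬T, ¬T):
                        × closes — contains both T and ¬T.
          branch 2.1.2 (add (R ∧ ¬Q)):
            (R ∧ ¬Q): α-rule — add R, ¬Q.
            ¬(P ∧ S): β-rule — branch into ¬P  //  ¬S.
              branch 2.1.2.1 (add ¬P):
                ¬(S ↔ ¬P): β-rule — branch into S, ¬¬P  //  ¬S, ¬P.
                  branch 2.1.2.1.1 (add S, ¬¬P):
                    × closes — contains both P and ¬P.
                  branch 2.1.2.1.2 (add ¬S, ¬P):
                    ○ open, literals {P=F, Q=F, R=T, S=F}.
              branch 2.1.2.2 (add ¬S):
                ¬(S ↔ ¬P): β-rule — branch into S, ¬¬P  //  ¬S, ¬P.
                  branch 2.1.2.2.1 (add S, ¬¬P):
                    × closes — contains both S and ¬S.
                  branch 2.1.2.2.2 (add ¬S, ¬P):
                    ○ open, literals {P=F, Q=F, R=T, S=F}.
      branch 2.2 (add ¬(S ∨ ¬S)):
        ¬(S ∨ ¬S): α-rule — add ¬S, ¬¬S.
        × closes — contains both S and ¬S.
13 branches closed, 10 open.
Each open branch fixes some atoms; the unmentioned ones are free. Counting distinct full assignments: branch {P=F, R=F, S=T, T=F} (Q) contributes 2 new; branch {P=F, Q=T, S=T, T=F} (R) contributes 1 new; branch {P=F, R=F, S=T, T=T} (Q) contributes 2 new; branch {P=F, Q=T, S=T, T=T} (R) contributes 1 new; branch {P=T, R=F, S=F, T=F} (Q) contributes 2 new; branch {P=T, Q=T, S=F, T=F} (R) contributes 1 new; branch {P=T, R=F, S=F, T=T} (Q) contributes 2 new; branch {P=T, Q=T, S=F, T=T} (R) contributes 1 new; branch {P=F, Q=F, R=T, S=F} (T) contributes 2 new; branch {P=F, Q=F, R=T, S=F} (T) contributes 0 new. Total: 14.

14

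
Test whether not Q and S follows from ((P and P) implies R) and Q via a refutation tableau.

Initial set: {(((P and P) implies R) and Q); not (not Q and S)}.
(((P and P) implies R) and Q): α-rule — add ((P and P) implies R), Q.
not (not Q and S): β-rule — branch into not not Q  //  not S.
  branch 1 (add not not Q):
    ((P and P) implies R): β-rule — branch into not (P and P)  //  R.
      branch 1.1 (add not (P and P)):
        not (P and P): β-rule — branch into not P  //  not P.
          branch 1.1.1 (add not P):
            ○ open, literals {P=F, Q=T}.
          branch 1.1.2 (add not P):
            ○ open, literals {P=F, Q=T}.
      branch 1.2 (add R):
        ○ open, literals {Q=T, R=T}.
  branch 2 (add not S):
    ((P and P) implies R): β-rule — branch into not (P and P)  //  R.
      branch 2.1 (add not (P and P)):
        not (P and P): β-rule — branch into not P  //  not P.
          branch 2.1.1 (add not P):
            ○ open, literals {P=F, Q=T, S=F}.
          branch 2.1.2 (add not P):
            ○ open, literals {P=F, Q=T, S=F}.
      branch 2.2 (add R):
        ○ open, literals {Q=T, R=T, S=F}.
0 branches closed, 6 open.
An open branch gives a countermodel: P=F, Q=T (unmentioned atoms arbitrary); the premises hold there but the conclusion fails.

No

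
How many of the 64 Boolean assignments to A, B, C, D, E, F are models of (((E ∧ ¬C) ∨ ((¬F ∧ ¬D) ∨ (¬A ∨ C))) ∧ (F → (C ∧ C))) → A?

Initial set: {((((E ∧ ¬C) ∨ ((¬F ∧ ¬D) ∨ (¬A ∨ C))) ∧ (F → (C ∧ C))) → A)}.
((((E ∧ ¬C) ∨ ((¬F ∧ ¬D) ∨ (¬A ∨ C))) ∧ (F → (C ∧ C))) → A): β-rule — branch into ¬(((E ∧ ¬C) ∨ ((¬F ∧ ¬D) ∨ (¬A ∨ C))) ∧ (F → (C ∧ C)))  //  A.
  branch 1 (add ¬(((E ∧ ¬C) ∨ ((¬F ∧ ¬D) ∨ (¬A ∨ C))) ∧ (F → (C ∧ C)))):
    ¬(((E ∧ ¬C) ∨ ((¬F ∧ ¬D) ∨ (¬A ∨ C))) ∧ (F → (C ∧ C))): β-rule — branch into ¬((E ∧ ¬C) ∨ ((¬F ∧ ¬D) ∨ (¬A ∨ C)))  //  ¬(F → (C ∧ C)).
      branch 1.1 (add ¬((E ∧ ¬C) ∨ ((¬F ∧ ¬D) ∨ (¬A ∨ C)))):
        ¬((E ∧ ¬C) ∨ ((¬F ∧ ¬D) ∨ (¬A ∨ C))): α-rule — add ¬(E ∧ ¬C), ¬((¬F ∧ ¬D) ∨ (¬A ∨ C)).
        ¬((¬F ∧ ¬D) ∨ (¬A ∨ C)): α-rule — add ¬(¬F ∧ ¬D), ¬(¬A ∨ C).
        ¬(¬A ∨ C): α-rule — add ¬¬A, ¬C.
        ¬(E ∧ ¬C): β-rule — branch into ¬E  //  ¬¬C.
          branch 1.1.1 (add ¬E):
            ¬(¬F ∧ ¬D): β-rule — branch into ¬¬F  //  ¬¬D.
              branch 1.1.1.1 (add ¬¬F):
                ○ open, literals {A=true, C=false, E=false, F=true}.
              branch 1.1.1.2 (add ¬¬D):
                ○ open, literals {A=true, C=false, D=true, E=false}.
          branch 1.1.2 (add ¬¬C):
            × closes — contains both C and ¬C.
      branch 1.2 (add ¬(F → (C ∧ C))):
        ¬(F → (C ∧ C)): α-rule — add F, ¬(C ∧ C).
        ¬(C ∧ C): β-rule — branch into ¬C  //  ¬C.
          branch 1.2.1 (add ¬C):
            ○ open, literals {C=false, F=true}.
          branch 1.2.2 (add ¬C):
            ○ open, literals {C=false, F=true}.
  branch 2 (add A):
    ○ open, literals {A=true}.
1 branch closed, 5 open.
Each open branch fixes some atoms; the unmentioned ones are free. Counting distinct full assignments: branch {A=true, C=false, E=false, F=true} (B, D) contributes 4 new; branch {A=true, C=false, D=true, E=false} (B, F) contributes 2 new; branch {C=false, F=true} (A, B, D, E) contributes 12 new; branch {C=false, F=true} (A, B, D, E) contributes 0 new; branch {A=true} (B, C, D, E, F) contributes 22 new. Total: 40.

40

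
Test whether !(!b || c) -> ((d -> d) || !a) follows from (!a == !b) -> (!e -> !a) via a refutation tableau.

Initial set: {((!a == !b) -> (!e -> !a)); !(!(!b || c) -> ((d -> d) || !a))}.
!(!(!b || c) -> ((d -> d) || !a)): α-rule — add !(!b || c), !((d -> d) || !a).
!(!b || c): α-rule — add !!b, !c.
!((d -> d) || !a): α-rule — add !(d -> d), !!a.
!(d -> d): α-rule — add d, !d.
× closes — contains both d and !d.
All 1 branch closes.
Every branch closed, so the premises entail the conclusion.

Yes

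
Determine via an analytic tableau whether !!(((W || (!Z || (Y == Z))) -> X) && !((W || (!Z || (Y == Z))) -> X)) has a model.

Unsatisfiable

Initial set: {!!(((W || (!Z || (Y == Z))) -> X) && !((W || (!Z || (Y == Z))) -> X))}.
!!(((W || (!Z || (Y == Z))) -> X) && !((W || (!Z || (Y == Z))) -> X)): drop double negation, giving (((W || (!Z || (Y == Z))) -> X) && !((W || (!Z || (Y == Z))) -> X)).
(((W || (!Z || (Y == Z))) -> X) && !((W || (!Z || (Y == Z))) -> X)): α-rule — add ((W || (!Z || (Y == Z))) -> X), !((W || (!Z || (Y == Z))) -> X).
!((W || (!Z || (Y == Z))) -> X): α-rule — add (W || (!Z || (Y == Z))), !X.
((W || (!Z || (Y == Z))) -> X): β-rule — branch into !(W || (!Z || (Y == Z)))  //  X.
  branch 1 (add !(W || (!Z || (Y == Z)))):
    !(W || (!Z || (Y == Z))): α-rule — add !W, !(!Z || (Y == Z)).
    !(!Z || (Y == Z)): α-rule — add !!Z, !(Y == Z).
    (W || (!Z || (Y == Z))): β-rule — branch into W  //  (!Z || (Y == Z)).
      branch 1.1 (add W):
        × closes — contains both W and !W.
      branch 1.2 (add (!Z || (Y == Z))):
        !(Y == Z): β-rule — branch into Y, !Z  //  !Y, Z.
          branch 1.2.1 (add Y, !Z):
            × closes — contains both Z and !Z.
          branch 1.2.2 (add !Y, Z):
            (!Z || (Y == Z)): β-rule — branch into !Z  //  (Y == Z).
              branch 1.2.2.1 (add !Z):
                × closes — contains both Z and !Z.
              branch 1.2.2.2 (add (Y == Z)):
                (Y == Z): β-rule — branch into Y, Z  //  !Y, !Z.
                  branch 1.2.2.2.1 (add Y, Z):
                    × closes — contains both Y and !Y.
                  branch 1.2.2.2.2 (add !Y, !Z):
                    × closes — contains both Z and !Z.
  branch 2 (add X):
    × closes — contains both X and !X.
All 6 branches close.
Every branch closed; the formula is unsatisfiable.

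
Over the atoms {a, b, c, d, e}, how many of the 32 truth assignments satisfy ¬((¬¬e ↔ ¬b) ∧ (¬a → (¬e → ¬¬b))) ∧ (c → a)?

12

Initial set: {(¬((¬¬e ↔ ¬b) ∧ (¬a → (¬e → ¬¬b))) ∧ (c → a))}.
(¬((¬¬e ↔ ¬b) ∧ (¬a → (¬e → ¬¬b))) ∧ (c → a)): α-rule — add ¬((¬¬e ↔ ¬b) ∧ (¬a → (¬e → ¬¬b))), (c → a).
¬((¬¬e ↔ ¬b) ∧ (¬a → (¬e → ¬¬b))): β-rule — branch into ¬(¬¬e ↔ ¬b)  //  ¬(¬a → (¬e → ¬¬b)).
  branch 1 (add ¬(¬¬e ↔ ¬b)):
    (c → a): β-rule — branch into ¬c  //  a.
      branch 1.1 (add ¬c):
        ¬(¬¬e ↔ ¬b): β-rule — branch into ¬¬e, ¬¬b  //  ¬¬¬e, ¬b.
          branch 1.1.1 (add ¬¬e, ¬¬b):
            ¬¬e: drop double negation, giving e.
            ○ open, literals {b=T, c=F, e=T}.
          branch 1.1.2 (add ¬¬¬e, ¬b):
            ¬¬¬e: drop double negation, giving ¬e.
            ○ open, literals {b=F, c=F, e=F}.
      branch 1.2 (add a):
        ¬(¬¬e ↔ ¬b): β-rule — branch into ¬¬e, ¬¬b  //  ¬¬¬e, ¬b.
          branch 1.2.1 (add ¬¬e, ¬¬b):
            ¬¬e: drop double negation, giving e.
            ○ open, literals {a=T, b=T, e=T}.
          branch 1.2.2 (add ¬¬¬e, ¬b):
            ¬¬¬e: drop double negation, giving ¬e.
            ○ open, literals {a=T, b=F, e=F}.
  branch 2 (add ¬(¬a → (¬e → ¬¬b))):
    ¬(¬a → (¬e → ¬¬b)): α-rule — add ¬a, ¬(¬e → ¬¬b).
    ¬(¬e → ¬¬b): α-rule — add ¬e, ¬¬¬b.
    ¬¬¬b: drop double negation, giving ¬b.
    (c → a): β-rule — branch into ¬c  //  a.
      branch 2.1 (add ¬c):
        ○ open, literals {a=F, b=F, c=F, e=F}.
      branch 2.2 (add a):
        × closes — contains both a and ¬a.
1 branch closed, 5 open.
Each open branch fixes some atoms; the unmentioned ones are free. Counting distinct full assignments: branch {b=T, c=F, e=T} (a, d) contributes 4 new; branch {b=F, c=F, e=F} (a, d) contributes 4 new; branch {a=T, b=T, e=T} (c, d) contributes 2 new; branch {a=T, b=F, e=F} (c, d) contributes 2 new; branch {a=F, b=F, c=F, e=F} (d) contributes 0 new. Total: 12.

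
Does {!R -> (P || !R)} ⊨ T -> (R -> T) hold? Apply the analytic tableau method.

Yes

Initial set: {T (!R -> (P || !R)); F (T -> (R -> T))}.
F (T -> (R -> T)): α-rule — add T T, F (R -> T).
F (R -> T): α-rule — add T R, F T.
× closes — contains both T and !T.
All 1 branch closes.
Every branch closed, so the premises entail the conclusion.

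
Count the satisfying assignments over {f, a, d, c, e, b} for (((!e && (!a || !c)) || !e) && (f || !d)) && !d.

16

Initial set: {((((!e && (!a || !c)) || !e) && (f || !d)) && !d)}.
((((!e && (!a || !c)) || !e) && (f || !d)) && !d): α-rule — add (((!e && (!a || !c)) || !e) && (f || !d)), !d.
(((!e && (!a || !c)) || !e) && (f || !d)): α-rule — add ((!e && (!a || !c)) || !e), (f || !d).
((!e && (!a || !c)) || !e): β-rule — branch into (!e && (!a || !c))  //  !e.
  branch 1 (add (!e && (!a || !c))):
    (!e && (!a || !c)): α-rule — add !e, (!a || !c).
    (f || !d): β-rule — branch into f  //  !d.
      branch 1.1 (add f):
        (!a || !c): β-rule — branch into !a  //  !c.
          branch 1.1.1 (add !a):
            ○ open, literals {a=F, d=F, e=F, f=T}.
          branch 1.1.2 (add !c):
            ○ open, literals {c=F, d=F, e=F, f=T}.
      branch 1.2 (add !d):
        (!a || !c): β-rule — branch into !a  //  !c.
          branch 1.2.1 (add !a):
            ○ open, literals {a=F, d=F, e=F}.
          branch 1.2.2 (add !c):
            ○ open, literals {c=F, d=F, e=F}.
  branch 2 (add !e):
    (f || !d): β-rule — branch into f  //  !d.
      branch 2.1 (add f):
        ○ open, literals {d=F, e=F, f=T}.
      branch 2.2 (add !d):
        ○ open, literals {d=F, e=F}.
0 branches closed, 6 open.
Each open branch fixes some atoms; the unmentioned ones are free. Counting distinct full assignments: branch {a=F, d=F, e=F, f=T} (c, b) contributes 4 new; branch {c=F, d=F, e=F, f=T} (a, b) contributes 2 new; branch {a=F, d=F, e=F} (f, c, b) contributes 4 new; branch {c=F, d=F, e=F} (f, a, b) contributes 2 new; branch {d=F, e=F, f=T} (a, c, b) contributes 2 new; branch {d=F, e=F} (f, a, c, b) contributes 2 new. Total: 16.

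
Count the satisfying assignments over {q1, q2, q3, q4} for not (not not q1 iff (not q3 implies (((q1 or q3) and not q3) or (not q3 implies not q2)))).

Initial set: {T not (not not q1 iff (not q3 implies (((q1 or q3) and not q3) or (not q3 implies not q2))))}.
T not (not not q1 iff (not q3 implies (((q1 or q3) and not q3) or (not q3 implies not q2)))): β-rule — branch into T not not q1, F (not q3 implies (((q1 or q3) and not q3) or (not q3 implies not q2)))  //  F not not q1, T (not q3 implies (((q1 or q3) and not q3) or (not q3 implies not q2))).
  branch 1 (add T not not q1, F (not q3 implies (((q1 or q3) and not q3) or (not q3 implies not q2)))):
    T not not q1: drop double negation, giving T q1.
    F (not q3 implies (((q1 or q3) and not q3) or (not q3 implies not q2))): α-rule — add T not q3, F (((q1 or q3) and not q3) or (not q3 implies not q2)).
    F (((q1 or q3) and not q3) or (not q3 implies not q2)): α-rule — add F ((q1 or q3) and not q3), F (not q3 implies not q2).
    F (not q3 implies not q2): α-rule — add T not q3, F not q2.
    F ((q1 or q3) and not q3): β-rule — branch into F (q1 or q3)  //  F not q3.
      branch 1.1 (add F (q1 or q3)):
        F (q1 or q3): α-rule — add F q1, F q3.
        × closes — contains both q1 and not q1.
      branch 1.2 (add F not q3):
        × closes — contains both q3 and not q3.
  branch 2 (add F not not q1, T (not q3 implies (((q1 or q3) and not q3) or (not q3 implies not q2)))):
    F not not q1: drop double negation, giving F q1.
    T (not q3 implies (((q1 or q3) and not q3) or (not q3 implies not q2))): β-rule — branch into F not q3  //  T (((q1 or q3) and not q3) or (not q3 implies not q2)).
      branch 2.1 (add F not q3):
        ○ open, literals {q1=F, q3=T}.
      branch 2.2 (add T (((q1 or q3) and not q3) or (not q3 implies not q2))):
        T (((q1 or q3) and not q3) or (not q3 implies not q2)): β-rule — branch into T ((q1 or q3) and not q3)  //  T (not q3 implies not q2).
          branch 2.2.1 (add T ((q1 or q3) and not q3)):
            T ((q1 or q3) and not q3): α-rule — add T (q1 or q3), T not q3.
            T (q1 or q3): β-rule — branch into T q1  //  T q3.
              branch 2.2.1.1 (add T q1):
                × closes — contains both q1 and not q1.
              branch 2.2.1.2 (add T q3):
                × closes — contains both q3 and not q3.
          branch 2.2.2 (add T (not q3 implies not q2)):
            T (not q3 implies not q2): β-rule — branch into F not q3  //  T not q2.
              branch 2.2.2.1 (add F not q3):
                ○ open, literals {q1=F, q3=T}.
              branch 2.2.2.2 (add T not q2):
                ○ open, literals {q1=F, q2=F}.
4 branches closed, 3 open.
Each open branch fixes some atoms; the unmentioned ones are free. Counting distinct full assignments: branch {q1=F, q3=T} (q2, q4) contributes 4 new; branch {q1=F, q3=T} (q2, q4) contributes 0 new; branch {q1=F, q2=F} (q3, q4) contributes 2 new. Total: 6.

6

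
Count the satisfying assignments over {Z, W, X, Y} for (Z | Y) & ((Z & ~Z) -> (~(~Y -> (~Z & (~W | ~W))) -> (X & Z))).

12

Initial set: {T ((Z | Y) & ((Z & ~Z) -> (~(~Y -> (~Z & (~W | ~W))) -> (X & Z))))}.
T ((Z | Y) & ((Z & ~Z) -> (~(~Y -> (~Z & (~W | ~W))) -> (X & Z)))): α-rule — add T (Z | Y), T ((Z & ~Z) -> (~(~Y -> (~Z & (~W | ~W))) -> (X & Z))).
T (Z | Y): β-rule — branch into T Z  //  T Y.
  branch 1 (add T Z):
    T ((Z & ~Z) -> (~(~Y -> (~Z & (~W | ~W))) -> (X & Z))): β-rule — branch into F (Z & ~Z)  //  T (~(~Y -> (~Z & (~W | ~W))) -> (X & Z)).
      branch 1.1 (add F (Z & ~Z)):
        F (Z & ~Z): β-rule — branch into F Z  //  F ~Z.
          branch 1.1.1 (add F Z):
            × closes — contains both Z and ~Z.
          branch 1.1.2 (add F ~Z):
            ○ open, literals {Z=true}.
      branch 1.2 (add T (~(~Y -> (~Z & (~W | ~W))) -> (X & Z))):
        T (~(~Y -> (~Z & (~W | ~W))) -> (X & Z)): β-rule — branch into F ~(~Y -> (~Z & (~W | ~W)))  //  T (X & Z).
          branch 1.2.1 (add F ~(~Y -> (~Z & (~W | ~W)))):
            F ~(~Y -> (~Z & (~W | ~W))): β-rule — branch into F ~Y  //  T (~Z & (~W | ~W)).
              branch 1.2.1.1 (add F ~Y):
                ○ open, literals {Y=true, Z=true}.
              branch 1.2.1.2 (add T (~Z & (~W | ~W))):
                T (~Z & (~W | ~W)): α-rule — add T ~Z, T (~W | ~W).
                × closes — contains both Z and ~Z.
          branch 1.2.2 (add T (X & Z)):
            T (X & Z): α-rule — add T X, T Z.
            ○ open, literals {X=true, Z=true}.
  branch 2 (add T Y):
    T ((Z & ~Z) -> (~(~Y -> (~Z & (~W | ~W))) -> (X & Z))): β-rule — branch into F (Z & ~Z)  //  T (~(~Y -> (~Z & (~W | ~W))) -> (X & Z)).
      branch 2.1 (add F (Z & ~Z)):
        F (Z & ~Z): β-rule — branch into F Z  //  F ~Z.
          branch 2.1.1 (add F Z):
            ○ open, literals {Y=true, Z=false}.
          branch 2.1.2 (add F ~Z):
            ○ open, literals {Y=true, Z=true}.
      branch 2.2 (add T (~(~Y -> (~Z & (~W | ~W))) -> (X & Z))):
        T (~(~Y -> (~Z & (~W | ~W))) -> (X & Z)): β-rule — branch into F ~(~Y -> (~Z & (~W | ~W)))  //  T (X & Z).
          branch 2.2.1 (add F ~(~Y -> (~Z & (~W | ~W)))):
            F ~(~Y -> (~Z & (~W | ~W))): β-rule — branch into F ~Y  //  T (~Z & (~W | ~W)).
              branch 2.2.1.1 (add F ~Y):
                ○ open, literals {Y=true}.
              branch 2.2.1.2 (add T (~Z & (~W | ~W))):
                T (~Z & (~W | ~W)): α-rule — add T ~Z, T (~W | ~W).
                T (~W | ~W): β-rule — branch into T ~W  //  T ~W.
                  branch 2.2.1.2.1 (add T ~W):
                    ○ open, literals {W=false, Y=true, Z=false}.
                  branch 2.2.1.2.2 (add T ~W):
                    ○ open, literals {W=false, Y=true, Z=false}.
          branch 2.2.2 (add T (X & Z)):
            T (X & Z): α-rule — add T X, T Z.
            ○ open, literals {X=true, Y=true, Z=true}.
2 branches closed, 9 open.
Each open branch fixes some atoms; the unmentioned ones are free. Counting distinct full assignments: branch {Z=true} (W, X, Y) contributes 8 new; branch {Y=true, Z=true} (W, X) contributes 0 new; branch {X=true, Z=true} (W, Y) contributes 0 new; branch {Y=true, Z=false} (W, X) contributes 4 new; branch {Y=true, Z=true} (W, X) contributes 0 new; branch {Y=true} (Z, W, X) contributes 0 new; branch {W=false, Y=true, Z=false} (X) contributes 0 new; branch {W=false, Y=true, Z=false} (X) contributes 0 new; branch {X=true, Y=true, Z=true} (W) contributes 0 new. Total: 12.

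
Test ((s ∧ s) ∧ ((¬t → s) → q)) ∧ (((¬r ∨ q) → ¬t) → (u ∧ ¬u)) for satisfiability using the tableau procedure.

Initial set: {(((s ∧ s) ∧ ((¬t → s) → q)) ∧ (((¬r ∨ q) → ¬t) → (u ∧ ¬u)))}.
(((s ∧ s) ∧ ((¬t → s) → q)) ∧ (((¬r ∨ q) → ¬t) → (u ∧ ¬u))): α-rule — add ((s ∧ s) ∧ ((¬t → s) → q)), (((¬r ∨ q) → ¬t) → (u ∧ ¬u)).
((s ∧ s) ∧ ((¬t → s) → q)): α-rule — add (s ∧ s), ((¬t → s) → q).
(s ∧ s): α-rule — add s, s.
(((¬r ∨ q) → ¬t) → (u ∧ ¬u)): β-rule — branch into ¬((¬r ∨ q) → ¬t)  //  (u ∧ ¬u).
  branch 1 (add ¬((¬r ∨ q) → ¬t)):
    ¬((¬r ∨ q) → ¬t): α-rule — add (¬r ∨ q), ¬¬t.
    ((¬t → s) → q): β-rule — branch into ¬(¬t → s)  //  q.
      branch 1.1 (add ¬(¬t → s)):
        ¬(¬t → s): α-rule — add ¬t, ¬s.
        × closes — contains both t and ¬t.
      branch 1.2 (add q):
        (¬r ∨ q): β-rule — branch into ¬r  //  q.
          branch 1.2.1 (add ¬r):
            ○ open, literals {q=1, r=0, s=1, t=1}.
          branch 1.2.2 (add q):
            ○ open, literals {q=1, s=1, t=1}.
  branch 2 (add (u ∧ ¬u)):
    (u ∧ ¬u): α-rule — add u, ¬u.
    × closes — contains both u and ¬u.
2 branches closed, 2 open.
An open branch gives a satisfying assignment: q=1, r=0, s=1, t=1.

Satisfiable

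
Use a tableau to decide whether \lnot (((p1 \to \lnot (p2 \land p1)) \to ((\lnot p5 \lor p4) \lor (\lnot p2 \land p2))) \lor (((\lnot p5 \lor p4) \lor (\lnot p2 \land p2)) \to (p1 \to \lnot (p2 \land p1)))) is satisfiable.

Initial set: {\lnot (((p1 \to \lnot (p2 \land p1)) \to ((\lnot p5 \lor p4) \lor (\lnot p2 \land p2))) \lor (((\lnot p5 \lor p4) \lor (\lnot p2 \land p2)) \to (p1 \to \lnot (p2 \land p1))))}.
\lnot (((p1 \to \lnot (p2 \land p1)) \to ((\lnot p5 \lor p4) \lor (\lnot p2 \land p2))) \lor (((\lnot p5 \lor p4) \lor (\lnot p2 \land p2)) \to (p1 \to \lnot (p2 \land p1)))): α-rule — add \lnot ((p1 \to \lnot (p2 \land p1)) \to ((\lnot p5 \lor p4) \lor (\lnot p2 \land p2))), \lnot (((\lnot p5 \lor p4) \lor (\lnot p2 \land p2)) \to (p1 \to \lnot (p2 \land p1))).
\lnot ((p1 \to \lnot (p2 \land p1)) \to ((\lnot p5 \lor p4) \lor (\lnot p2 \land p2))): α-rule — add (p1 \to \lnot (p2 \land p1)), \lnot ((\lnot p5 \lor p4) \lor (\lnot p2 \land p2)).
\lnot (((\lnot p5 \lor p4) \lor (\lnot p2 \land p2)) \to (p1 \to \lnot (p2 \land p1))): α-rule — add ((\lnot p5 \lor p4) \lor (\lnot p2 \land p2)), \lnot (p1 \to \lnot (p2 \land p1)).
\lnot ((\lnot p5 \lor p4) \lor (\lnot p2 \land p2)): α-rule — add \lnot (\lnot p5 \lor p4), \lnot (\lnot p2 \land p2).
\lnot (p1 \to \lnot (p2 \land p1)): α-rule — add p1, \lnot \lnot (p2 \land p1).
\lnot (\lnot p5 \lor p4): α-rule — add \lnot \lnot p5, \lnot p4.
\lnot \lnot (p2 \land p1): α-rule — add p2, p1.
(p1 \to \lnot (p2 \land p1)): β-rule — branch into \lnot p1  //  \lnot (p2 \land p1).
  branch 1 (add \lnot p1):
    × closes — contains both p1 and \lnot p1.
  branch 2 (add \lnot (p2 \land p1)):
    ((\lnot p5 \lor p4) \lor (\lnot p2 \land p2)): β-rule — branch into (\lnot p5 \lor p4)  //  (\lnot p2 \land p2).
      branch 2.1 (add (\lnot p5 \lor p4)):
        \lnot (\lnot p2 \land p2): β-rule — branch into \lnot \lnot p2  //  \lnot p2.
          branch 2.1.1 (add \lnot \lnot p2):
            \lnot (p2 \land p1): β-rule — branch into \lnot p2  //  \lnot p1.
              branch 2.1.1.1 (add \lnot p2):
                × closes — contains both p2 and \lnot p2.
              branch 2.1.1.2 (add \lnot p1):
                × closes — contains both p1 and \lnot p1.
          branch 2.1.2 (add \lnot p2):
            × closes — contains both p2 and \lnot p2.
      branch 2.2 (add (\lnot p2 \land p2)):
        (\lnot p2 \land p2): α-rule — add \lnot p2, p2.
        × closes — contains both p2 and \lnot p2.
All 5 branches close.
Every branch closed; the formula is unsatisfiable.

Unsatisfiable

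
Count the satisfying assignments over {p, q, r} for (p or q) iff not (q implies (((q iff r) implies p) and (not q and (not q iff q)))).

6

Initial set: {T ((p or q) iff not (q implies (((q iff r) implies p) and (not q and (not q iff q)))))}.
T ((p or q) iff not (q implies (((q iff r) implies p) and (not q and (not q iff q))))): β-rule — branch into T (p or q), T not (q implies (((q iff r) implies p) and (not q and (not q iff q))))  //  F (p or q), F not (q implies (((q iff r) implies p) and (not q and (not q iff q)))).
  branch 1 (add T (p or q), T not (q implies (((q iff r) implies p) and (not q and (not q iff q))))):
    T not (q implies (((q iff r) implies p) and (not q and (not q iff q)))): α-rule — add T q, F (((q iff r) implies p) and (not q and (not q iff q))).
    T (p or q): β-rule — branch into T p  //  T q.
      branch 1.1 (add T p):
        F (((q iff r) implies p) and (not q and (not q iff q))): β-rule — branch into F ((q iff r) implies p)  //  F (not q and (not q iff q)).
          branch 1.1.1 (add F ((q iff r) implies p)):
            F ((q iff r) implies p): α-rule — add T (q iff r), F p.
            × closes — contains both p and not p.
          branch 1.1.2 (add F (not q and (not q iff q))):
            F (not q and (not q iff q)): β-rule — branch into F not q  //  F (not q iff q).
              branch 1.1.2.1 (add F not q):
                ○ open, literals {p=1, q=1}.
              branch 1.1.2.2 (add F (not q iff q)):
                F (not q iff q): β-rule — branch into T not q, F q  //  F not q, T q.
                  branch 1.1.2.2.1 (add T not q, F q):
                    × closes — contains both q and not q.
                  branch 1.1.2.2.2 (add F not q, T q):
                    ○ open, literals {p=1, q=1}.
      branch 1.2 (add T q):
        F (((q iff r) implies p) and (not q and (not q iff q))): β-rule — branch into F ((q iff r) implies p)  //  F (not q and (not q iff q)).
          branch 1.2.1 (add F ((q iff r) implies p)):
            F ((q iff r) implies p): α-rule — add T (q iff r), F p.
            T (q iff r): β-rule — branch into T q, T r  //  F q, F r.
              branch 1.2.1.1 (add T q, T r):
                ○ open, literals {p=0, q=1, r=1}.
              branch 1.2.1.2 (add F q, F r):
                × closes — contains both q and not q.
          branch 1.2.2 (add F (not q and (not q iff q))):
            F (not q and (not q iff q)): β-rule — branch into F not q  //  F (not q iff q).
              branch 1.2.2.1 (add F not q):
                ○ open, literals {q=1}.
              branch 1.2.2.2 (add F (not q iff q)):
                F (not q iff q): β-rule — branch into T not q, F q  //  F not q, T q.
                  branch 1.2.2.2.1 (add T not q, F q):
                    × closes — contains both q and not q.
                  branch 1.2.2.2.2 (add F not q, T q):
                    ○ open, literals {q=1}.
  branch 2 (add F (p or q), F not (q implies (((q iff r) implies p) and (not q and (not q iff q))))):
    F (p or q): α-rule — add F p, F q.
    F not (q implies (((q iff r) implies p) and (not q and (not q iff q)))): β-rule — branch into F q  //  T (((q iff r) implies p) and (not q and (not q iff q))).
      branch 2.1 (add F q):
        ○ open, literals {p=0, q=0}.
      branch 2.2 (add T (((q iff r) implies p) and (not q and (not q iff q)))):
        T (((q iff r) implies p) and (not q and (not q iff q))): α-rule — add T ((q iff r) implies p), T (not q and (not q iff q)).
        T (not q and (not q iff q)): α-rule — add T not q, T (not q iff q).
        T ((q iff r) implies p): β-rule — branch into F (q iff r)  //  T p.
          branch 2.2.1 (add F (q iff r)):
            T (not q iff q): β-rule — branch into T not q, T q  //  F not q, F q.
              branch 2.2.1.1 (add T not q, T q):
                × closes — contains both q and not q.
              branch 2.2.1.2 (add F not q, F q):
                × closes — contains both q and not q.
          branch 2.2.2 (add T p):
            × closes — contains both p and not p.
7 branches closed, 6 open.
Each open branch fixes some atoms; the unmentioned ones are free. Counting distinct full assignments: branch {p=1, q=1} (r) contributes 2 new; branch {p=1, q=1} (r) contributes 0 new; branch {p=0, q=1, r=1} (none free) contributes 1 new; branch {q=1} (p, r) contributes 1 new; branch {q=1} (p, r) contributes 0 new; branch {p=0, q=0} (r) contributes 2 new. Total: 6.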